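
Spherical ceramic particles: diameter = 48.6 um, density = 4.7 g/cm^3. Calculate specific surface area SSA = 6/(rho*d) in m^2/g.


SSA = 6 / (4.7 * 48.6) = 0.026 m^2/g

0.026


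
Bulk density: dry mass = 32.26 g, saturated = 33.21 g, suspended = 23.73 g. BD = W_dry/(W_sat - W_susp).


BD = 32.26 / (33.21 - 23.73) = 32.26 / 9.48 = 3.403 g/cm^3

3.403


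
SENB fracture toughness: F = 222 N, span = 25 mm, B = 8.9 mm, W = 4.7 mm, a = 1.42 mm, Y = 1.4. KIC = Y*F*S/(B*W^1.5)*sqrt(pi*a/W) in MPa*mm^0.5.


KIC = 1.4*222*25/(8.9*4.7^1.5)*sqrt(pi*1.42/4.7) = 83.47

83.47


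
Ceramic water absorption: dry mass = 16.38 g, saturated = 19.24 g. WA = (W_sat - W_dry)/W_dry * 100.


WA = (19.24 - 16.38) / 16.38 * 100 = 17.46%

17.46


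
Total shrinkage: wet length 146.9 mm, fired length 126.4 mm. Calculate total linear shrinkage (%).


TS = (146.9 - 126.4) / 146.9 * 100 = 13.96%

13.96


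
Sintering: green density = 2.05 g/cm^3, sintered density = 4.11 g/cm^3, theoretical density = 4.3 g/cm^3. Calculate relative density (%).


Relative = 4.11 / 4.3 * 100 = 95.6%

95.6


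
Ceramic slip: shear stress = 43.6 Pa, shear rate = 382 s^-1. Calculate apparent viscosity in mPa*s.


eta = tau/gamma * 1000 = 43.6/382 * 1000 = 114.1 mPa*s

114.1


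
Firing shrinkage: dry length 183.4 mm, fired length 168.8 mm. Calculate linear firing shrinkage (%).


FS = (183.4 - 168.8) / 183.4 * 100 = 7.96%

7.96


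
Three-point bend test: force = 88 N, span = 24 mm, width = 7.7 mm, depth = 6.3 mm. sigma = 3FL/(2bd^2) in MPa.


sigma = 3*88*24/(2*7.7*6.3^2) = 10.4 MPa

10.4


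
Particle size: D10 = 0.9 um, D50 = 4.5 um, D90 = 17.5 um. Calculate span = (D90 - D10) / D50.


Span = (17.5 - 0.9) / 4.5 = 16.6 / 4.5 = 3.689

3.689


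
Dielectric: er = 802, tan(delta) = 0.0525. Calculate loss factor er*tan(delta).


Loss = 802 * 0.0525 = 42.105

42.105


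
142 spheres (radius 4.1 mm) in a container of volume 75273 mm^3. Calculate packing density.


V_sphere = 4/3*pi*4.1^3 = 288.6956 mm^3
Total V = 142*288.6956 = 40994.7752 mm^3
PD = 40994.7752 / 75273 = 0.545

0.545


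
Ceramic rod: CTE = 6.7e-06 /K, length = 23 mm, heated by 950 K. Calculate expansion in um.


dL = 6.7e-06 * 23 * 950 * 1000 = 146.395 um

146.395


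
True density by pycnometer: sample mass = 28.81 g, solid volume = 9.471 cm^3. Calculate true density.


TD = 28.81 / 9.471 = 3.042 g/cm^3

3.042


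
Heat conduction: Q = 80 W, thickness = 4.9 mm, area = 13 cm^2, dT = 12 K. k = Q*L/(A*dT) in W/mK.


k = 80*4.9/1000/(13/10000*12) = 25.13 W/mK

25.13


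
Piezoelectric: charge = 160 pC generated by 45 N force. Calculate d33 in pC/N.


d33 = 160 / 45 = 3.6 pC/N

3.6


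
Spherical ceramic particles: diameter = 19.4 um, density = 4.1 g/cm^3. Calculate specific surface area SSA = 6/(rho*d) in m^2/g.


SSA = 6 / (4.1 * 19.4) = 0.075 m^2/g

0.075


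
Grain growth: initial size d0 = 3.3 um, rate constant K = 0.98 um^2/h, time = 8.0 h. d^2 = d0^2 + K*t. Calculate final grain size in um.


d^2 = 3.3^2 + 0.98*8.0 = 18.73
d = sqrt(18.73) = 4.33 um

4.33


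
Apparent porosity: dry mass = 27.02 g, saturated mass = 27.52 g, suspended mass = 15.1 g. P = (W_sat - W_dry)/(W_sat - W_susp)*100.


P = (27.52 - 27.02) / (27.52 - 15.1) * 100 = 0.5 / 12.42 * 100 = 4.0%

4.0


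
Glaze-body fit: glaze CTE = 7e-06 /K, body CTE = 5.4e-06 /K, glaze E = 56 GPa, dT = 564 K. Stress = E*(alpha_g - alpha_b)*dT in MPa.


Stress = 56*1000*(7e-06 - 5.4e-06)*564 = 50.5 MPa

50.5


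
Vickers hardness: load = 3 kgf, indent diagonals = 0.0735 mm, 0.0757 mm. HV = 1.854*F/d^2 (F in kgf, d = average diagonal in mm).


d_avg = (0.0735+0.0757)/2 = 0.0746 mm
HV = 1.854*3/0.0746^2 = 999

999


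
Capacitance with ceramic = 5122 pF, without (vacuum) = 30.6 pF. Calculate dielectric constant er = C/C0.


er = 5122 / 30.6 = 167.39

167.39


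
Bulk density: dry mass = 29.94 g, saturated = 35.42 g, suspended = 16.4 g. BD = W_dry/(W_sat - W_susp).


BD = 29.94 / (35.42 - 16.4) = 29.94 / 19.02 = 1.574 g/cm^3

1.574


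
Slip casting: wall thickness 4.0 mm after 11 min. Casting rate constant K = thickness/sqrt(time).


K = 4.0 / sqrt(11) = 4.0 / 3.3166 = 1.206 mm/min^0.5

1.206


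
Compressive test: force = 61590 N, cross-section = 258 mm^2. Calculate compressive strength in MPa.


CS = 61590 / 258 = 238.7 MPa

238.7


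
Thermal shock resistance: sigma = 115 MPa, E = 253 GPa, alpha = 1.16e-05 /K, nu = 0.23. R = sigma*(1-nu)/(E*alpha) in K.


R = 115*(1-0.23)/(253*1000*1.16e-05) = 30 K

30


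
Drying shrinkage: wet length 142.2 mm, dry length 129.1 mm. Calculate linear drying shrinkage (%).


DS = (142.2 - 129.1) / 142.2 * 100 = 9.21%

9.21


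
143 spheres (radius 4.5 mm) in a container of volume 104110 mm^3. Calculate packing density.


V_sphere = 4/3*pi*4.5^3 = 381.7035 mm^3
Total V = 143*381.7035 = 54583.6005 mm^3
PD = 54583.6005 / 104110 = 0.524

0.524


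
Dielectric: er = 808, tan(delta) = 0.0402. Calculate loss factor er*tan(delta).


Loss = 808 * 0.0402 = 32.482

32.482


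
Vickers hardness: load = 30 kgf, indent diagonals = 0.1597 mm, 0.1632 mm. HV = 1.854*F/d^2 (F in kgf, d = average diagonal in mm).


d_avg = (0.1597+0.1632)/2 = 0.16145 mm
HV = 1.854*30/0.16145^2 = 2134

2134


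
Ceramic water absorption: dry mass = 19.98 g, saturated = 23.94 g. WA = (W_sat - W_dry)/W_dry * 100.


WA = (23.94 - 19.98) / 19.98 * 100 = 19.82%

19.82


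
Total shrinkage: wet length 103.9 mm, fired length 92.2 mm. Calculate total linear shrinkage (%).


TS = (103.9 - 92.2) / 103.9 * 100 = 11.26%

11.26


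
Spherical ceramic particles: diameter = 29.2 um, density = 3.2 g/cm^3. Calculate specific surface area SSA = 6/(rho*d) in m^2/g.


SSA = 6 / (3.2 * 29.2) = 0.064 m^2/g

0.064


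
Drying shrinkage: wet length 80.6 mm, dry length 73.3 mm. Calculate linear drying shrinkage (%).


DS = (80.6 - 73.3) / 80.6 * 100 = 9.06%

9.06


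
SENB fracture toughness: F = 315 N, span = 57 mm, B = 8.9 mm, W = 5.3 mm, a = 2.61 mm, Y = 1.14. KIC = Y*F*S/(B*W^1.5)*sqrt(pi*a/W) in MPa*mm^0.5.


KIC = 1.14*315*57/(8.9*5.3^1.5)*sqrt(pi*2.61/5.3) = 234.45

234.45


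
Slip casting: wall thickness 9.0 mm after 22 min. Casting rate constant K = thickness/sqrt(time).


K = 9.0 / sqrt(22) = 9.0 / 4.6904 = 1.919 mm/min^0.5

1.919


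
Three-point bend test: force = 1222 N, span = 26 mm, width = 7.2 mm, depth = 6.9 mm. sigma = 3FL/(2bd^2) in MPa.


sigma = 3*1222*26/(2*7.2*6.9^2) = 139.0 MPa

139.0


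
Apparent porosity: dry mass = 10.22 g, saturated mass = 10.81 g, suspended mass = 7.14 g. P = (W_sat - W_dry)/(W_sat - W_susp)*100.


P = (10.81 - 10.22) / (10.81 - 7.14) * 100 = 0.59 / 3.67 * 100 = 16.1%

16.1


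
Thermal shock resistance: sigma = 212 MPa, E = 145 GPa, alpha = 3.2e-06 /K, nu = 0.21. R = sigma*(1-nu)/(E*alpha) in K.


R = 212*(1-0.21)/(145*1000*3.2e-06) = 361 K

361


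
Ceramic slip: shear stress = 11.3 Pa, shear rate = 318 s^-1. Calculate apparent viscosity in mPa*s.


eta = tau/gamma * 1000 = 11.3/318 * 1000 = 35.5 mPa*s

35.5


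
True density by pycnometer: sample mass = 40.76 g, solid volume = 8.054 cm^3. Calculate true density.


TD = 40.76 / 8.054 = 5.061 g/cm^3

5.061


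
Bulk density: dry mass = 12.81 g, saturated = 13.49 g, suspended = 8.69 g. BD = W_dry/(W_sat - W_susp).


BD = 12.81 / (13.49 - 8.69) = 12.81 / 4.8 = 2.669 g/cm^3

2.669


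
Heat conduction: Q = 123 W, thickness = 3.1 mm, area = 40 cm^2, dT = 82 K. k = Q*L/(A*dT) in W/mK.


k = 123*3.1/1000/(40/10000*82) = 1.16 W/mK

1.16


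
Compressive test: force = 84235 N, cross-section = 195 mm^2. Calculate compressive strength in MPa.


CS = 84235 / 195 = 432.0 MPa

432.0


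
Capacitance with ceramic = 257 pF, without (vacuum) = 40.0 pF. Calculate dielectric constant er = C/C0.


er = 257 / 40.0 = 6.43

6.43


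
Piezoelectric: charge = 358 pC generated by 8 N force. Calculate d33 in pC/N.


d33 = 358 / 8 = 44.8 pC/N

44.8


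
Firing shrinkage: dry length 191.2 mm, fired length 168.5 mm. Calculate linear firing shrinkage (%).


FS = (191.2 - 168.5) / 191.2 * 100 = 11.87%

11.87


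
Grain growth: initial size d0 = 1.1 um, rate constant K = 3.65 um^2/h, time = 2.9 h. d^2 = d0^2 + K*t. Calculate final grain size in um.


d^2 = 1.1^2 + 3.65*2.9 = 11.795
d = sqrt(11.795) = 3.43 um

3.43


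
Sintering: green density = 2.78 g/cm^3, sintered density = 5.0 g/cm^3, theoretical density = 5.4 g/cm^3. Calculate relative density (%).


Relative = 5.0 / 5.4 * 100 = 92.6%

92.6


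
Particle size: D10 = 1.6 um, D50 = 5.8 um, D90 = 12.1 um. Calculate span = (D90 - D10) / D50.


Span = (12.1 - 1.6) / 5.8 = 10.5 / 5.8 = 1.81

1.81


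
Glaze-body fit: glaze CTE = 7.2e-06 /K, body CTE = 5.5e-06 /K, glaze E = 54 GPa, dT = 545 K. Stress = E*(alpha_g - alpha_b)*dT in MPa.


Stress = 54*1000*(7.2e-06 - 5.5e-06)*545 = 50.0 MPa

50.0


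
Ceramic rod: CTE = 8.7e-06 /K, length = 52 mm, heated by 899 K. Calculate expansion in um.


dL = 8.7e-06 * 52 * 899 * 1000 = 406.708 um

406.708


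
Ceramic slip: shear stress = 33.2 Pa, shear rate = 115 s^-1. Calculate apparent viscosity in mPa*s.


eta = tau/gamma * 1000 = 33.2/115 * 1000 = 288.7 mPa*s

288.7


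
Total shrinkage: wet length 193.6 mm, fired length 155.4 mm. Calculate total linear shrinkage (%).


TS = (193.6 - 155.4) / 193.6 * 100 = 19.73%

19.73


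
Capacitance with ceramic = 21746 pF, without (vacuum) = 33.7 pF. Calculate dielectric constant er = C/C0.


er = 21746 / 33.7 = 645.28

645.28


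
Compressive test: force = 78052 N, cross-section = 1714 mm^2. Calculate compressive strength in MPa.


CS = 78052 / 1714 = 45.5 MPa

45.5


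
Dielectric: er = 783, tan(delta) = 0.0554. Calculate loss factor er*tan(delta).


Loss = 783 * 0.0554 = 43.378

43.378


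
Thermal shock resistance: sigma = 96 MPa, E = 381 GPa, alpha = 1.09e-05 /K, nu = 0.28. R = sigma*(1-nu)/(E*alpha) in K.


R = 96*(1-0.28)/(381*1000*1.09e-05) = 17 K

17


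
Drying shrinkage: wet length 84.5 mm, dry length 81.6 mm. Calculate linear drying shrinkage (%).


DS = (84.5 - 81.6) / 84.5 * 100 = 3.43%

3.43


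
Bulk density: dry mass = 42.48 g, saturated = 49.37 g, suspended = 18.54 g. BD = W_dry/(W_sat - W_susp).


BD = 42.48 / (49.37 - 18.54) = 42.48 / 30.83 = 1.378 g/cm^3

1.378


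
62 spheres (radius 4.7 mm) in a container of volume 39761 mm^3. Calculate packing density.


V_sphere = 4/3*pi*4.7^3 = 434.8928 mm^3
Total V = 62*434.8928 = 26963.3536 mm^3
PD = 26963.3536 / 39761 = 0.678

0.678


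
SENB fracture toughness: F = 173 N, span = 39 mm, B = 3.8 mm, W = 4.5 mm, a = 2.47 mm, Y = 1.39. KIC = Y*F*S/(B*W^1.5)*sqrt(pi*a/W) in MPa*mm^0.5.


KIC = 1.39*173*39/(3.8*4.5^1.5)*sqrt(pi*2.47/4.5) = 339.5

339.5


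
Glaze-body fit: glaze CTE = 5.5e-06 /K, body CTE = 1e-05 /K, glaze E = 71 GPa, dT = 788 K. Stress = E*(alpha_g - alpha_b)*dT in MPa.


Stress = 71*1000*(5.5e-06 - 1e-05)*788 = -251.8 MPa

-251.8


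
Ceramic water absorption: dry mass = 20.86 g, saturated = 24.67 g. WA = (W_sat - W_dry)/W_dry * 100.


WA = (24.67 - 20.86) / 20.86 * 100 = 18.26%

18.26


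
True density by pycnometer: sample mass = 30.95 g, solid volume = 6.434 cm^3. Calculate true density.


TD = 30.95 / 6.434 = 4.81 g/cm^3

4.81


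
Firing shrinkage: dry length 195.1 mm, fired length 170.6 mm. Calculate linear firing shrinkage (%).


FS = (195.1 - 170.6) / 195.1 * 100 = 12.56%

12.56


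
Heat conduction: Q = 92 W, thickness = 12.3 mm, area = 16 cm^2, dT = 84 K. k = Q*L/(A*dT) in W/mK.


k = 92*12.3/1000/(16/10000*84) = 8.42 W/mK

8.42


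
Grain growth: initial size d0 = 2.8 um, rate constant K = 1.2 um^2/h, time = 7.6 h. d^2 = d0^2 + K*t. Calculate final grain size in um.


d^2 = 2.8^2 + 1.2*7.6 = 16.96
d = sqrt(16.96) = 4.12 um

4.12


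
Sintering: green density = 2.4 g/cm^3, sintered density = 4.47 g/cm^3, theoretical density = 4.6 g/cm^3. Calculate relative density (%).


Relative = 4.47 / 4.6 * 100 = 97.2%

97.2


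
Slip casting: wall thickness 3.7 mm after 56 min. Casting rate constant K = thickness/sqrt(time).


K = 3.7 / sqrt(56) = 3.7 / 7.4833 = 0.494 mm/min^0.5

0.494


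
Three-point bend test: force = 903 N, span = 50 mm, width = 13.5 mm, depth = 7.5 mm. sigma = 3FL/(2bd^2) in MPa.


sigma = 3*903*50/(2*13.5*7.5^2) = 89.2 MPa

89.2


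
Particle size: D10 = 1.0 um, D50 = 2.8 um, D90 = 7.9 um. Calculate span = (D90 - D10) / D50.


Span = (7.9 - 1.0) / 2.8 = 6.9 / 2.8 = 2.464

2.464


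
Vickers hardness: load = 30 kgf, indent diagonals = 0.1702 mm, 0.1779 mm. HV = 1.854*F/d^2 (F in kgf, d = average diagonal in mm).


d_avg = (0.1702+0.1779)/2 = 0.17405 mm
HV = 1.854*30/0.17405^2 = 1836

1836


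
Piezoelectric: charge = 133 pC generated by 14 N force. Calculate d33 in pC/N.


d33 = 133 / 14 = 9.5 pC/N

9.5


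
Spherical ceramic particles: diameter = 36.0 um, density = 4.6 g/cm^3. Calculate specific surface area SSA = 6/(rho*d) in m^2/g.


SSA = 6 / (4.6 * 36.0) = 0.036 m^2/g

0.036


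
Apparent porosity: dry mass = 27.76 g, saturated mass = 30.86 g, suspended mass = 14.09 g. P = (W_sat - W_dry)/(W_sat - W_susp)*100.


P = (30.86 - 27.76) / (30.86 - 14.09) * 100 = 3.1 / 16.77 * 100 = 18.5%

18.5


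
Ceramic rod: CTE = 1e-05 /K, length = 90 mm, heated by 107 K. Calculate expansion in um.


dL = 1e-05 * 90 * 107 * 1000 = 96.3 um

96.3


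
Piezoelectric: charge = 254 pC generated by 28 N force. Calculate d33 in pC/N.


d33 = 254 / 28 = 9.1 pC/N

9.1


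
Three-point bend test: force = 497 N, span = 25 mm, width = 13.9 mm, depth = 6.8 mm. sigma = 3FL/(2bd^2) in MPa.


sigma = 3*497*25/(2*13.9*6.8^2) = 29.0 MPa

29.0


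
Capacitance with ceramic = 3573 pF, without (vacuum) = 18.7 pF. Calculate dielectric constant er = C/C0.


er = 3573 / 18.7 = 191.07

191.07


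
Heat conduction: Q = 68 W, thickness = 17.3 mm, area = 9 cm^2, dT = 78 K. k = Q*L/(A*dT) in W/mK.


k = 68*17.3/1000/(9/10000*78) = 16.76 W/mK

16.76


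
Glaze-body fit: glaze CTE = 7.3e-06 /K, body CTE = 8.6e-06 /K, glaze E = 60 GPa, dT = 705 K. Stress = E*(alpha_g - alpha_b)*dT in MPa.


Stress = 60*1000*(7.3e-06 - 8.6e-06)*705 = -55.0 MPa

-55.0


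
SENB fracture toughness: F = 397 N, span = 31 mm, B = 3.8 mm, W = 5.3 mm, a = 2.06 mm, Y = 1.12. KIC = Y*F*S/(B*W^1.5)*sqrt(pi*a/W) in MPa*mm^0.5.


KIC = 1.12*397*31/(3.8*5.3^1.5)*sqrt(pi*2.06/5.3) = 328.51

328.51


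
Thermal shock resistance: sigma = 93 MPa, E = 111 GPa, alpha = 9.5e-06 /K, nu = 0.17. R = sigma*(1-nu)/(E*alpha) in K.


R = 93*(1-0.17)/(111*1000*9.5e-06) = 73 K

73


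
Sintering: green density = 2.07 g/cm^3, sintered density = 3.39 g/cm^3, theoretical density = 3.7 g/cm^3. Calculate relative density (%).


Relative = 3.39 / 3.7 * 100 = 91.6%

91.6


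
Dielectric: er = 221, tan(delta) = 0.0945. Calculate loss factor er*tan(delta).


Loss = 221 * 0.0945 = 20.885

20.885


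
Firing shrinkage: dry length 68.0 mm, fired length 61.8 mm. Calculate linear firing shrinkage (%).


FS = (68.0 - 61.8) / 68.0 * 100 = 9.12%

9.12


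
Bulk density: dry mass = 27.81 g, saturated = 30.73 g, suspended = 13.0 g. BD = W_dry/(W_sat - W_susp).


BD = 27.81 / (30.73 - 13.0) = 27.81 / 17.73 = 1.569 g/cm^3

1.569


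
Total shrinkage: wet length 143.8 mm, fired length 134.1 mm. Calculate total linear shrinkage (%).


TS = (143.8 - 134.1) / 143.8 * 100 = 6.75%

6.75


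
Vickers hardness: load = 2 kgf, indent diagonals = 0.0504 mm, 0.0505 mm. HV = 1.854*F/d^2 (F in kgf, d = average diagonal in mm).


d_avg = (0.0504+0.0505)/2 = 0.05045 mm
HV = 1.854*2/0.05045^2 = 1457

1457


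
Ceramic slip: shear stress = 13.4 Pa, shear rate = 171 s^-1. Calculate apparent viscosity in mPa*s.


eta = tau/gamma * 1000 = 13.4/171 * 1000 = 78.4 mPa*s

78.4


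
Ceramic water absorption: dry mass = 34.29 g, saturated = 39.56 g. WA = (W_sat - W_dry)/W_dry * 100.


WA = (39.56 - 34.29) / 34.29 * 100 = 15.37%

15.37


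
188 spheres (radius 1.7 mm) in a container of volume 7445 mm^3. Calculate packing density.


V_sphere = 4/3*pi*1.7^3 = 20.5795 mm^3
Total V = 188*20.5795 = 3868.946 mm^3
PD = 3868.946 / 7445 = 0.52

0.52


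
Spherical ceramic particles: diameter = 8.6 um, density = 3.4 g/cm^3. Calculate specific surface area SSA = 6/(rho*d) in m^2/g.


SSA = 6 / (3.4 * 8.6) = 0.205 m^2/g

0.205


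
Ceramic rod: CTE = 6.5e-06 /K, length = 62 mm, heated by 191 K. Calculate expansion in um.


dL = 6.5e-06 * 62 * 191 * 1000 = 76.973 um

76.973


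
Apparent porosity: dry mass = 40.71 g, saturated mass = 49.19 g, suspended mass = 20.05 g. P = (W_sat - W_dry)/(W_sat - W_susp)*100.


P = (49.19 - 40.71) / (49.19 - 20.05) * 100 = 8.48 / 29.14 * 100 = 29.1%

29.1


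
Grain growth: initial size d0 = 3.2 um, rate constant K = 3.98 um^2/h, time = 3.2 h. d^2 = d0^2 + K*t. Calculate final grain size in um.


d^2 = 3.2^2 + 3.98*3.2 = 22.976
d = sqrt(22.976) = 4.79 um

4.79


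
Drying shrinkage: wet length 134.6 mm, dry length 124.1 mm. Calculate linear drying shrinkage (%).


DS = (134.6 - 124.1) / 134.6 * 100 = 7.8%

7.8


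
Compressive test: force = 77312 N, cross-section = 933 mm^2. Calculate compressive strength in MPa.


CS = 77312 / 933 = 82.9 MPa

82.9


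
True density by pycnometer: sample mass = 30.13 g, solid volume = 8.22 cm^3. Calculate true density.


TD = 30.13 / 8.22 = 3.665 g/cm^3

3.665


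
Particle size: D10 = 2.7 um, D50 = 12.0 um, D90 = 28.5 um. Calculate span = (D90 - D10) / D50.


Span = (28.5 - 2.7) / 12.0 = 25.8 / 12.0 = 2.15

2.15


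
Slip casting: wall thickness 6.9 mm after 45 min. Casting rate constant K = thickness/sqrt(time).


K = 6.9 / sqrt(45) = 6.9 / 6.7082 = 1.029 mm/min^0.5

1.029


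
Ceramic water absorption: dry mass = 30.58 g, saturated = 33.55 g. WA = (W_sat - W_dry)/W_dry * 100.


WA = (33.55 - 30.58) / 30.58 * 100 = 9.71%

9.71


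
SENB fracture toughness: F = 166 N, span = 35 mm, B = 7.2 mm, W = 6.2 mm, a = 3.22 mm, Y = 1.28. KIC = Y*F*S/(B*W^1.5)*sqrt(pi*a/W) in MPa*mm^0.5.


KIC = 1.28*166*35/(7.2*6.2^1.5)*sqrt(pi*3.22/6.2) = 85.46

85.46


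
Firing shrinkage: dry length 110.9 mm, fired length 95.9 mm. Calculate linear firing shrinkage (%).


FS = (110.9 - 95.9) / 110.9 * 100 = 13.53%

13.53


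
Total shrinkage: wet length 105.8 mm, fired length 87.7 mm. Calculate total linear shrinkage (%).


TS = (105.8 - 87.7) / 105.8 * 100 = 17.11%

17.11


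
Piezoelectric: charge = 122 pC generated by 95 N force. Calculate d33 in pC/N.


d33 = 122 / 95 = 1.3 pC/N

1.3


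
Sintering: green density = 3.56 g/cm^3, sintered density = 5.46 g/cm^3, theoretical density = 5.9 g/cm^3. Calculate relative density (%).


Relative = 5.46 / 5.9 * 100 = 92.5%

92.5


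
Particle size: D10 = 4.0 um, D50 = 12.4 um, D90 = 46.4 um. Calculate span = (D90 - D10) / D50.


Span = (46.4 - 4.0) / 12.4 = 42.4 / 12.4 = 3.419

3.419


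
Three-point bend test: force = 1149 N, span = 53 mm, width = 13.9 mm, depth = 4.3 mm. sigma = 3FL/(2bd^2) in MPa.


sigma = 3*1149*53/(2*13.9*4.3^2) = 355.4 MPa

355.4


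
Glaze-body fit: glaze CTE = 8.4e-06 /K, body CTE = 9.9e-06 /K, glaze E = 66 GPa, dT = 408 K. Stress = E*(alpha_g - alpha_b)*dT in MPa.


Stress = 66*1000*(8.4e-06 - 9.9e-06)*408 = -40.4 MPa

-40.4


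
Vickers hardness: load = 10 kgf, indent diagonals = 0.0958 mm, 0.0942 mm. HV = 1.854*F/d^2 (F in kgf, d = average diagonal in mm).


d_avg = (0.0958+0.0942)/2 = 0.095 mm
HV = 1.854*10/0.095^2 = 2054

2054


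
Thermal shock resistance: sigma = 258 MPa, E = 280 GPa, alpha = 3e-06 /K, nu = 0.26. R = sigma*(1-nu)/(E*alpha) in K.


R = 258*(1-0.26)/(280*1000*3e-06) = 227 K

227


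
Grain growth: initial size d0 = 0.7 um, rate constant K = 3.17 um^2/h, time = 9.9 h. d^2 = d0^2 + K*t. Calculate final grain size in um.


d^2 = 0.7^2 + 3.17*9.9 = 31.873
d = sqrt(31.873) = 5.65 um

5.65


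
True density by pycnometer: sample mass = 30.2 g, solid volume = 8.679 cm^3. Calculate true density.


TD = 30.2 / 8.679 = 3.48 g/cm^3

3.48


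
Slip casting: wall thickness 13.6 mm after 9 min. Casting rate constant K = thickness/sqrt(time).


K = 13.6 / sqrt(9) = 13.6 / 3.0 = 4.533 mm/min^0.5

4.533


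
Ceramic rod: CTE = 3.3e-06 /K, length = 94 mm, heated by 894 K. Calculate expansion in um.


dL = 3.3e-06 * 94 * 894 * 1000 = 277.319 um

277.319


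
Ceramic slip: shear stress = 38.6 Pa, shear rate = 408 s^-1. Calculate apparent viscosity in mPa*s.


eta = tau/gamma * 1000 = 38.6/408 * 1000 = 94.6 mPa*s

94.6


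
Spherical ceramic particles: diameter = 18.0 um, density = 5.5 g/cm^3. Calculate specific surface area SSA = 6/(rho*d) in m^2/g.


SSA = 6 / (5.5 * 18.0) = 0.061 m^2/g

0.061


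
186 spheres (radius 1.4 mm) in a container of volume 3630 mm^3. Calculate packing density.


V_sphere = 4/3*pi*1.4^3 = 11.494 mm^3
Total V = 186*11.494 = 2137.884 mm^3
PD = 2137.884 / 3630 = 0.589

0.589


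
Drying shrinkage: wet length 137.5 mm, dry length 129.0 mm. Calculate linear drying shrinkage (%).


DS = (137.5 - 129.0) / 137.5 * 100 = 6.18%

6.18


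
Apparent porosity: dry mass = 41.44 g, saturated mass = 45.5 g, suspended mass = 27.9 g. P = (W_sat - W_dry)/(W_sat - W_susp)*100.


P = (45.5 - 41.44) / (45.5 - 27.9) * 100 = 4.06 / 17.6 * 100 = 23.1%

23.1


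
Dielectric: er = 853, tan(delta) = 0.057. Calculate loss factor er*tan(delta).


Loss = 853 * 0.057 = 48.621

48.621


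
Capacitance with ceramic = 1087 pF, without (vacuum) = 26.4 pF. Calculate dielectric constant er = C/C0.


er = 1087 / 26.4 = 41.17

41.17


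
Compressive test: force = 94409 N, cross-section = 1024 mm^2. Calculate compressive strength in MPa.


CS = 94409 / 1024 = 92.2 MPa

92.2


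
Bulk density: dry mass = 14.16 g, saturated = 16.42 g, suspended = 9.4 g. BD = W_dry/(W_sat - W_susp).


BD = 14.16 / (16.42 - 9.4) = 14.16 / 7.02 = 2.017 g/cm^3

2.017


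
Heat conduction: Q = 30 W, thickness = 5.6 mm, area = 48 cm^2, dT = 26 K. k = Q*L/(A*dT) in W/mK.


k = 30*5.6/1000/(48/10000*26) = 1.35 W/mK

1.35


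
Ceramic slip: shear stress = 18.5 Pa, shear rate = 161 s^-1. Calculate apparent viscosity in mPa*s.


eta = tau/gamma * 1000 = 18.5/161 * 1000 = 114.9 mPa*s

114.9


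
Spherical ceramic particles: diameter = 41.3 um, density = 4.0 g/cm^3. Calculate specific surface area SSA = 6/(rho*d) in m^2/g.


SSA = 6 / (4.0 * 41.3) = 0.036 m^2/g

0.036


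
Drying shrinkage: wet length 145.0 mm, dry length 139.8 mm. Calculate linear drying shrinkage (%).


DS = (145.0 - 139.8) / 145.0 * 100 = 3.59%

3.59


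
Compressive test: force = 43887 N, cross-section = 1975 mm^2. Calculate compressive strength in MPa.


CS = 43887 / 1975 = 22.2 MPa

22.2


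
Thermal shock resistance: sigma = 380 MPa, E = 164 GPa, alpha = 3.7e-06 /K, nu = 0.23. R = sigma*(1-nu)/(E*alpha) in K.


R = 380*(1-0.23)/(164*1000*3.7e-06) = 482 K

482


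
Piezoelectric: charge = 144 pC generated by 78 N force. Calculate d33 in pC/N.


d33 = 144 / 78 = 1.8 pC/N

1.8


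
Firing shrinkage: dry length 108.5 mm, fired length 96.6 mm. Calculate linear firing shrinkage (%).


FS = (108.5 - 96.6) / 108.5 * 100 = 10.97%

10.97


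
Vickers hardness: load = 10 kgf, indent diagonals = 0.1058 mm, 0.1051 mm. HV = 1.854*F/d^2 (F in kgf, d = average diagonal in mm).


d_avg = (0.1058+0.1051)/2 = 0.10545 mm
HV = 1.854*10/0.10545^2 = 1667

1667


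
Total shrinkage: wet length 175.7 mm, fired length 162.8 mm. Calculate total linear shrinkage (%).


TS = (175.7 - 162.8) / 175.7 * 100 = 7.34%

7.34


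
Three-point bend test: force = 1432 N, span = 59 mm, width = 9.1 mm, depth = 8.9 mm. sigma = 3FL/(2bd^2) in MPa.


sigma = 3*1432*59/(2*9.1*8.9^2) = 175.8 MPa

175.8


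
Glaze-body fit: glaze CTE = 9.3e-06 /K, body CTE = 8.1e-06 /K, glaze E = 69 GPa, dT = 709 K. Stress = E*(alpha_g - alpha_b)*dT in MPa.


Stress = 69*1000*(9.3e-06 - 8.1e-06)*709 = 58.7 MPa

58.7


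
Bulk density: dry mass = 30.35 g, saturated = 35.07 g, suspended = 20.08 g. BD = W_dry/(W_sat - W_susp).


BD = 30.35 / (35.07 - 20.08) = 30.35 / 14.99 = 2.025 g/cm^3

2.025


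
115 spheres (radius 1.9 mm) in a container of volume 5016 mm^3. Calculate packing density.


V_sphere = 4/3*pi*1.9^3 = 28.7309 mm^3
Total V = 115*28.7309 = 3304.0535 mm^3
PD = 3304.0535 / 5016 = 0.659

0.659


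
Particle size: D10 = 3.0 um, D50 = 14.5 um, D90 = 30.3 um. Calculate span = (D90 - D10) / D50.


Span = (30.3 - 3.0) / 14.5 = 27.3 / 14.5 = 1.883

1.883


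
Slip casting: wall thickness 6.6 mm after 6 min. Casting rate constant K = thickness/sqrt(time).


K = 6.6 / sqrt(6) = 6.6 / 2.4495 = 2.694 mm/min^0.5

2.694


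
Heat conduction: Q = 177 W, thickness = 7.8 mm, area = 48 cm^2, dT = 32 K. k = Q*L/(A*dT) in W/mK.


k = 177*7.8/1000/(48/10000*32) = 8.99 W/mK

8.99


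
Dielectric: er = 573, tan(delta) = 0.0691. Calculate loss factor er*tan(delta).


Loss = 573 * 0.0691 = 39.594

39.594


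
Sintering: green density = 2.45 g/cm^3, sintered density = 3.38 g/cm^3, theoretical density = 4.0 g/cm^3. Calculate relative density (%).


Relative = 3.38 / 4.0 * 100 = 84.5%

84.5


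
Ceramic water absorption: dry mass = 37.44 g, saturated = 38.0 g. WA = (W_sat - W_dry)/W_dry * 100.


WA = (38.0 - 37.44) / 37.44 * 100 = 1.5%

1.5


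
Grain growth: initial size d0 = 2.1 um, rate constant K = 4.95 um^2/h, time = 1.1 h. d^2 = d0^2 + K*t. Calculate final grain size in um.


d^2 = 2.1^2 + 4.95*1.1 = 9.855
d = sqrt(9.855) = 3.14 um

3.14


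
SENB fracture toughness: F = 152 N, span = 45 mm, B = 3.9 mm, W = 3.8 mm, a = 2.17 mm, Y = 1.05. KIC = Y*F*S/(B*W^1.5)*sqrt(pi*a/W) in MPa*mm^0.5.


KIC = 1.05*152*45/(3.9*3.8^1.5)*sqrt(pi*2.17/3.8) = 332.98

332.98


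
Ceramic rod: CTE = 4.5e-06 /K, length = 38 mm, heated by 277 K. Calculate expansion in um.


dL = 4.5e-06 * 38 * 277 * 1000 = 47.367 um

47.367


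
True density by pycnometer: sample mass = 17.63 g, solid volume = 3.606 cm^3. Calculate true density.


TD = 17.63 / 3.606 = 4.889 g/cm^3

4.889


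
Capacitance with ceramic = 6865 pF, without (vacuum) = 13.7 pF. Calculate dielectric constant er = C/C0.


er = 6865 / 13.7 = 501.09

501.09


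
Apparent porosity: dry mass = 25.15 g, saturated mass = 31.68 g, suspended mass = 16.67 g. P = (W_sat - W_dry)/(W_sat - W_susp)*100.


P = (31.68 - 25.15) / (31.68 - 16.67) * 100 = 6.53 / 15.01 * 100 = 43.5%

43.5


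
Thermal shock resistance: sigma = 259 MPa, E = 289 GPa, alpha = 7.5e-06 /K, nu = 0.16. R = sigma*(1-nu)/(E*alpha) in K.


R = 259*(1-0.16)/(289*1000*7.5e-06) = 100 K

100


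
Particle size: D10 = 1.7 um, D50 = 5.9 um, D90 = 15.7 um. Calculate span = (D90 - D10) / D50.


Span = (15.7 - 1.7) / 5.9 = 14.0 / 5.9 = 2.373

2.373


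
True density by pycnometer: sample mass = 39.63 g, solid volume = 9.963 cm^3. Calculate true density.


TD = 39.63 / 9.963 = 3.978 g/cm^3

3.978


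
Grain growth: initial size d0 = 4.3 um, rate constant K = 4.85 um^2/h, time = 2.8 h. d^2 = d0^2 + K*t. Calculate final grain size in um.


d^2 = 4.3^2 + 4.85*2.8 = 32.07
d = sqrt(32.07) = 5.66 um

5.66


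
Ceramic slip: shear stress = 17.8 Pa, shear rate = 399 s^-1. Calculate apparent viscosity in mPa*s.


eta = tau/gamma * 1000 = 17.8/399 * 1000 = 44.6 mPa*s

44.6


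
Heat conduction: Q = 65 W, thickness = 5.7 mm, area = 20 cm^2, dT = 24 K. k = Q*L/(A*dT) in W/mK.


k = 65*5.7/1000/(20/10000*24) = 7.72 W/mK

7.72


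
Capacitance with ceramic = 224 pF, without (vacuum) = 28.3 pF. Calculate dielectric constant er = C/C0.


er = 224 / 28.3 = 7.92

7.92


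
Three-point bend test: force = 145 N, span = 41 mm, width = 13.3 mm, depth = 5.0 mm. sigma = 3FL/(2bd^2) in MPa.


sigma = 3*145*41/(2*13.3*5.0^2) = 26.8 MPa

26.8


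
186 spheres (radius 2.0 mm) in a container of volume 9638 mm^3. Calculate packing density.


V_sphere = 4/3*pi*2.0^3 = 33.5103 mm^3
Total V = 186*33.5103 = 6232.9158 mm^3
PD = 6232.9158 / 9638 = 0.647

0.647


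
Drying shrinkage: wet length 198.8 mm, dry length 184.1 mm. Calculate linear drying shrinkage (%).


DS = (198.8 - 184.1) / 198.8 * 100 = 7.39%

7.39


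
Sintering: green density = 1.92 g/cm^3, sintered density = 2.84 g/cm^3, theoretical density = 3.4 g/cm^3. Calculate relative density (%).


Relative = 2.84 / 3.4 * 100 = 83.5%

83.5


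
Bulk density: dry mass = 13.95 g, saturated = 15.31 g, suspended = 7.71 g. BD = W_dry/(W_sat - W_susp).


BD = 13.95 / (15.31 - 7.71) = 13.95 / 7.6 = 1.836 g/cm^3

1.836


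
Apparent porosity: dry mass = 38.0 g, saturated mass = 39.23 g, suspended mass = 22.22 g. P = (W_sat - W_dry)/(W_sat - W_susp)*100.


P = (39.23 - 38.0) / (39.23 - 22.22) * 100 = 1.23 / 17.01 * 100 = 7.2%

7.2


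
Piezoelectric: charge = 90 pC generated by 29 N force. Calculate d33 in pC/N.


d33 = 90 / 29 = 3.1 pC/N

3.1


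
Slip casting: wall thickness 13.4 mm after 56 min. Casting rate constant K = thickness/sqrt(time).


K = 13.4 / sqrt(56) = 13.4 / 7.4833 = 1.791 mm/min^0.5

1.791


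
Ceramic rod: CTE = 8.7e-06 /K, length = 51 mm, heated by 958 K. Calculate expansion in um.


dL = 8.7e-06 * 51 * 958 * 1000 = 425.065 um

425.065


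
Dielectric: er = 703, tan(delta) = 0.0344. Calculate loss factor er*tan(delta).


Loss = 703 * 0.0344 = 24.183

24.183


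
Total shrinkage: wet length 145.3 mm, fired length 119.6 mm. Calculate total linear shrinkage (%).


TS = (145.3 - 119.6) / 145.3 * 100 = 17.69%

17.69


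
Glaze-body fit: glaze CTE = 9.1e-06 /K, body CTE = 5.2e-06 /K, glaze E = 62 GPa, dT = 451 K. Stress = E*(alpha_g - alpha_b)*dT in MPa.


Stress = 62*1000*(9.1e-06 - 5.2e-06)*451 = 109.1 MPa

109.1


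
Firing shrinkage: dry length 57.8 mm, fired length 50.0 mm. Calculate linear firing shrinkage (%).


FS = (57.8 - 50.0) / 57.8 * 100 = 13.49%

13.49


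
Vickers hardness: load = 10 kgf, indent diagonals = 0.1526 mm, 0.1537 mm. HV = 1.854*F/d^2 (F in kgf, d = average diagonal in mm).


d_avg = (0.1526+0.1537)/2 = 0.15315 mm
HV = 1.854*10/0.15315^2 = 790

790


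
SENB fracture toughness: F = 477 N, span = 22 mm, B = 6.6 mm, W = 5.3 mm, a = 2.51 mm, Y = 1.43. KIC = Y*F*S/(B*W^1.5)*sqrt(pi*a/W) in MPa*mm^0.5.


KIC = 1.43*477*22/(6.6*5.3^1.5)*sqrt(pi*2.51/5.3) = 227.3

227.3


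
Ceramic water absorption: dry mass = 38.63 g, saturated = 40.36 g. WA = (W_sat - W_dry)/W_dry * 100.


WA = (40.36 - 38.63) / 38.63 * 100 = 4.48%

4.48


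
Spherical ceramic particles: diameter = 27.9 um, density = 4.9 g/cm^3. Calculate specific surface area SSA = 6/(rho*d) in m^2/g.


SSA = 6 / (4.9 * 27.9) = 0.044 m^2/g

0.044


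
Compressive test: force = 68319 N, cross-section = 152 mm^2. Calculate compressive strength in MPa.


CS = 68319 / 152 = 449.5 MPa

449.5


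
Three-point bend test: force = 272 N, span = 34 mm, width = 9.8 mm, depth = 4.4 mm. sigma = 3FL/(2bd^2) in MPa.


sigma = 3*272*34/(2*9.8*4.4^2) = 73.1 MPa

73.1


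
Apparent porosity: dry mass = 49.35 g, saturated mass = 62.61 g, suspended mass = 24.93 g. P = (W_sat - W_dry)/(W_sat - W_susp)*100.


P = (62.61 - 49.35) / (62.61 - 24.93) * 100 = 13.26 / 37.68 * 100 = 35.2%

35.2


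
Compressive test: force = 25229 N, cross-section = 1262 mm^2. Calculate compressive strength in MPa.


CS = 25229 / 1262 = 20.0 MPa

20.0


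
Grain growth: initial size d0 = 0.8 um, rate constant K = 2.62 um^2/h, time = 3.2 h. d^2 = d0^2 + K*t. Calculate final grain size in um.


d^2 = 0.8^2 + 2.62*3.2 = 9.024
d = sqrt(9.024) = 3.0 um

3.0


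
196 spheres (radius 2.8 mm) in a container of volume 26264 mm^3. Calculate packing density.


V_sphere = 4/3*pi*2.8^3 = 91.9523 mm^3
Total V = 196*91.9523 = 18022.6508 mm^3
PD = 18022.6508 / 26264 = 0.686

0.686


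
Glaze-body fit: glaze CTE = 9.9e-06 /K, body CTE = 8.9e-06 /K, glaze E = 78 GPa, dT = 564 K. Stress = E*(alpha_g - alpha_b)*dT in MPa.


Stress = 78*1000*(9.9e-06 - 8.9e-06)*564 = 44.0 MPa

44.0


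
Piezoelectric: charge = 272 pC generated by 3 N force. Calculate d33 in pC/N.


d33 = 272 / 3 = 90.7 pC/N

90.7


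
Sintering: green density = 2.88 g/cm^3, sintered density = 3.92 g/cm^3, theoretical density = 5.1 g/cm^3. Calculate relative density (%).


Relative = 3.92 / 5.1 * 100 = 76.9%

76.9


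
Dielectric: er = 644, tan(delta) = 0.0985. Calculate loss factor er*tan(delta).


Loss = 644 * 0.0985 = 63.434

63.434


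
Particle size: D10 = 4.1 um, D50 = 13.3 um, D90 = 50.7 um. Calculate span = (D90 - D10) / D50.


Span = (50.7 - 4.1) / 13.3 = 46.6 / 13.3 = 3.504

3.504


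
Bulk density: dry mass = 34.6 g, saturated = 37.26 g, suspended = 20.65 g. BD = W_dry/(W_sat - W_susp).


BD = 34.6 / (37.26 - 20.65) = 34.6 / 16.61 = 2.083 g/cm^3

2.083


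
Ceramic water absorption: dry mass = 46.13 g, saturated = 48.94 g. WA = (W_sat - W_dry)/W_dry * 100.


WA = (48.94 - 46.13) / 46.13 * 100 = 6.09%

6.09


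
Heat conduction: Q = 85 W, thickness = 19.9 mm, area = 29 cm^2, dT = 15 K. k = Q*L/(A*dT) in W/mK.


k = 85*19.9/1000/(29/10000*15) = 38.89 W/mK

38.89


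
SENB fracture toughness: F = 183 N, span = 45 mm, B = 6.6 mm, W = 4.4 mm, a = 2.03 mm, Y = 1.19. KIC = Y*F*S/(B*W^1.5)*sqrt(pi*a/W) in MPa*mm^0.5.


KIC = 1.19*183*45/(6.6*4.4^1.5)*sqrt(pi*2.03/4.4) = 193.68

193.68


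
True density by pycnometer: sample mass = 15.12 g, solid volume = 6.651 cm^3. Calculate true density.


TD = 15.12 / 6.651 = 2.273 g/cm^3

2.273


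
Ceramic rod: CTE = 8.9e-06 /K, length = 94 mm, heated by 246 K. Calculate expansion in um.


dL = 8.9e-06 * 94 * 246 * 1000 = 205.804 um

205.804


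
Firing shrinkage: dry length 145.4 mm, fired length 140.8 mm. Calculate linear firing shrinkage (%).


FS = (145.4 - 140.8) / 145.4 * 100 = 3.16%

3.16


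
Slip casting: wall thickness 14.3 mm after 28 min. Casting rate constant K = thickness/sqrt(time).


K = 14.3 / sqrt(28) = 14.3 / 5.2915 = 2.702 mm/min^0.5

2.702


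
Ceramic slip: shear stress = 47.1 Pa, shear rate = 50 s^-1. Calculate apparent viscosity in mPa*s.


eta = tau/gamma * 1000 = 47.1/50 * 1000 = 942.0 mPa*s

942.0


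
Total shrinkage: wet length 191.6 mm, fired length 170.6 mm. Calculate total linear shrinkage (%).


TS = (191.6 - 170.6) / 191.6 * 100 = 10.96%

10.96


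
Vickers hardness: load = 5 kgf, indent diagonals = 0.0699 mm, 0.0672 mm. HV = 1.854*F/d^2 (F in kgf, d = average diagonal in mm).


d_avg = (0.0699+0.0672)/2 = 0.06855 mm
HV = 1.854*5/0.06855^2 = 1973

1973


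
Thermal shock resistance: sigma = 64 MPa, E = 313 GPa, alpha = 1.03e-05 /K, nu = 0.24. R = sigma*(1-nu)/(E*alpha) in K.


R = 64*(1-0.24)/(313*1000*1.03e-05) = 15 K

15


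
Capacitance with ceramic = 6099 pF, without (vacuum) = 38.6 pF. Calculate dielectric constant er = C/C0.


er = 6099 / 38.6 = 158.01

158.01


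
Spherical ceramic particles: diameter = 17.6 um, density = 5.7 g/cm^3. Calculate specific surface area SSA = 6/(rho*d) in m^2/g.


SSA = 6 / (5.7 * 17.6) = 0.06 m^2/g

0.06


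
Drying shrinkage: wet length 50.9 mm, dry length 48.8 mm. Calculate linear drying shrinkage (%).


DS = (50.9 - 48.8) / 50.9 * 100 = 4.13%

4.13


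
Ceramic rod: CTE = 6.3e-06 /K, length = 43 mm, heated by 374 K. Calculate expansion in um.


dL = 6.3e-06 * 43 * 374 * 1000 = 101.317 um

101.317


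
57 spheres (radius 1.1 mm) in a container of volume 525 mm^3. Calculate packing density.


V_sphere = 4/3*pi*1.1^3 = 5.5753 mm^3
Total V = 57*5.5753 = 317.7921 mm^3
PD = 317.7921 / 525 = 0.605

0.605


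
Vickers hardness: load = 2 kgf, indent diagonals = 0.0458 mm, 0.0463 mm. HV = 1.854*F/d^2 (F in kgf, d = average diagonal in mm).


d_avg = (0.0458+0.0463)/2 = 0.04605 mm
HV = 1.854*2/0.04605^2 = 1749

1749


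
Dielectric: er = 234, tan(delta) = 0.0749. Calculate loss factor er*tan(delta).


Loss = 234 * 0.0749 = 17.527

17.527


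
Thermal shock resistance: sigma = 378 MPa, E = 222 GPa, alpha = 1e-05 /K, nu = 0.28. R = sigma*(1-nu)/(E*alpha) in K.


R = 378*(1-0.28)/(222*1000*1e-05) = 123 K

123


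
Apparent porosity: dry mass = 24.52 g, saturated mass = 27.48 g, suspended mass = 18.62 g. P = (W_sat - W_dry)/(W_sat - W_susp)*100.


P = (27.48 - 24.52) / (27.48 - 18.62) * 100 = 2.96 / 8.86 * 100 = 33.4%

33.4


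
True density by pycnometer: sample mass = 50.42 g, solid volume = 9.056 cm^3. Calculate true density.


TD = 50.42 / 9.056 = 5.568 g/cm^3

5.568


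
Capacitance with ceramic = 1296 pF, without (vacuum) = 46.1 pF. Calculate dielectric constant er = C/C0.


er = 1296 / 46.1 = 28.11

28.11


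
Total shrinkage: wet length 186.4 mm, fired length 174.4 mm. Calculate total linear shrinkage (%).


TS = (186.4 - 174.4) / 186.4 * 100 = 6.44%

6.44


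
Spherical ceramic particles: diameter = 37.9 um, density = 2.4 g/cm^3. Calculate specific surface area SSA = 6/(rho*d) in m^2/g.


SSA = 6 / (2.4 * 37.9) = 0.066 m^2/g

0.066


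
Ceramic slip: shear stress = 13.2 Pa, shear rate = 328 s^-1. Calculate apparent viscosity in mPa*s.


eta = tau/gamma * 1000 = 13.2/328 * 1000 = 40.2 mPa*s

40.2


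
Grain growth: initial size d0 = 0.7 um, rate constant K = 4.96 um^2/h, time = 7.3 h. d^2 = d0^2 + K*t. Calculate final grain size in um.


d^2 = 0.7^2 + 4.96*7.3 = 36.698
d = sqrt(36.698) = 6.06 um

6.06


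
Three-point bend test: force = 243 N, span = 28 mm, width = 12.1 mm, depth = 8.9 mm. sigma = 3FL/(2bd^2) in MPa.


sigma = 3*243*28/(2*12.1*8.9^2) = 10.6 MPa

10.6


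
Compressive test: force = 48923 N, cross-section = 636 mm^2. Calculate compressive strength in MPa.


CS = 48923 / 636 = 76.9 MPa

76.9


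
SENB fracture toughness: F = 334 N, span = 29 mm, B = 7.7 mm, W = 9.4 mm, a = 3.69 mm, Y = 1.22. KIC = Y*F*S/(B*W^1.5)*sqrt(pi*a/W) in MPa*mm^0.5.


KIC = 1.22*334*29/(7.7*9.4^1.5)*sqrt(pi*3.69/9.4) = 59.14

59.14


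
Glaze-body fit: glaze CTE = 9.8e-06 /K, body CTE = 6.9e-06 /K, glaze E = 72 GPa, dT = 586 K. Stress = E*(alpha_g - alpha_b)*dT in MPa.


Stress = 72*1000*(9.8e-06 - 6.9e-06)*586 = 122.4 MPa

122.4


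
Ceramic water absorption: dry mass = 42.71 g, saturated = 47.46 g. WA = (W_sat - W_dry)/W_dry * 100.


WA = (47.46 - 42.71) / 42.71 * 100 = 11.12%

11.12


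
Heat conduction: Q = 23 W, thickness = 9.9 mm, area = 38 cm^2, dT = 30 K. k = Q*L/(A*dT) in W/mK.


k = 23*9.9/1000/(38/10000*30) = 2.0 W/mK

2.0


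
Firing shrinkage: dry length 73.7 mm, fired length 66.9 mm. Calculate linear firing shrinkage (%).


FS = (73.7 - 66.9) / 73.7 * 100 = 9.23%

9.23


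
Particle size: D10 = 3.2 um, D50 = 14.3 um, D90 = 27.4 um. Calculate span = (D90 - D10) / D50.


Span = (27.4 - 3.2) / 14.3 = 24.2 / 14.3 = 1.692

1.692


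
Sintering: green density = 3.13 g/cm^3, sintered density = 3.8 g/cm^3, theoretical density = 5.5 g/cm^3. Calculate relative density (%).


Relative = 3.8 / 5.5 * 100 = 69.1%

69.1


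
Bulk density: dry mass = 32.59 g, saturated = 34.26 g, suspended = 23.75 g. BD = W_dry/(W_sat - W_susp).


BD = 32.59 / (34.26 - 23.75) = 32.59 / 10.51 = 3.101 g/cm^3

3.101
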